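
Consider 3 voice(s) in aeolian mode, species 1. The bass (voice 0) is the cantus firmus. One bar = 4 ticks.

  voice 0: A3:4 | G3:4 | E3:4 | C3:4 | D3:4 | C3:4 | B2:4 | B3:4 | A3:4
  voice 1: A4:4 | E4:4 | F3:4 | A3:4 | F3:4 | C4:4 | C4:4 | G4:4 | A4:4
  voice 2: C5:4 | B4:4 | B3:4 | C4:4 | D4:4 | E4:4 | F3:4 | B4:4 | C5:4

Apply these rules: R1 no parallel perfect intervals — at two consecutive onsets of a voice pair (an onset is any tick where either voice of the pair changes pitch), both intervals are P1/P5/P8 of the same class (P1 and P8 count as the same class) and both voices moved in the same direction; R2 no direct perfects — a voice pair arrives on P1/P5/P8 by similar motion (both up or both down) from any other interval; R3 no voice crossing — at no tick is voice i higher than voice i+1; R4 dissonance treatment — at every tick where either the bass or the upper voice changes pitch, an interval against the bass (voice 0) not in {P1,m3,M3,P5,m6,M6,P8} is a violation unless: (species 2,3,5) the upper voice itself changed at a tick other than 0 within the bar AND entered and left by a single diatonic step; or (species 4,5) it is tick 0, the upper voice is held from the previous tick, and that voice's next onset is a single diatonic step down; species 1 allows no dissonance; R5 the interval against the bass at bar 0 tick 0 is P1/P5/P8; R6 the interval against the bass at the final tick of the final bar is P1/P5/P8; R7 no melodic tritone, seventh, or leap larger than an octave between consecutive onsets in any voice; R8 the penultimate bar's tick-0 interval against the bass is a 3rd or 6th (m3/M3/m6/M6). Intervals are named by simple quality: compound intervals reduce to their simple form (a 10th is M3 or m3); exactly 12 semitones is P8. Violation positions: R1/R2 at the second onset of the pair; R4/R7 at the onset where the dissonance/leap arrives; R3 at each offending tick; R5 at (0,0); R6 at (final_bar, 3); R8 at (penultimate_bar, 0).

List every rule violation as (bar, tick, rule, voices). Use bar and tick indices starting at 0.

(0, 0, R5, (0, 2))
(1, 0, R2, (1, 2))
(2, 0, R2, (0, 2))
(2, 0, R4, (0, 1))
(2, 0, R7, (1,))
(4, 0, R1, (0, 2))
(6, 0, R3, (1, 2))
(6, 0, R4, (0, 1))
(6, 0, R4, (0, 2))
(6, 0, R7, (2,))
(6, 1, R3, (1, 2))
(6, 2, R3, (1, 2))
(6, 3, R3, (1, 2))
(7, 0, R2, (0, 2))
(7, 0, R7, (2,))
(7, 0, R8, (0, 2))
(8, 3, R6, (0, 2))

bar 0: v0=A3 v1=A4 v2=C5 downbeat m3
bar 1: v0=G3 v1=E4 v2=B4 downbeat M3
bar 2: v0=E3 v1=F3 v2=B3 downbeat P5
bar 3: v0=C3 v1=A3 v2=C4 downbeat P8
bar 4: v0=D3 v1=F3 v2=D4 downbeat P8
bar 5: v0=C3 v1=C4 v2=E4 downbeat M3
bar 6: v0=B2 v1=C4 v2=F3 downbeat TT
bar 7: v0=B3 v1=G4 v2=B4 downbeat P8
bar 8: v0=A3 v1=A4 v2=C5 downbeat m3
  -> R5 @ bar 0 tick 0 v(0, 2): opens on m3
  -> R2 @ bar 1 tick 0 v(1, 2): A4/C5 m3 -> E4/B4 P5 similar
  -> R2 @ bar 2 tick 0 v(0, 2): G3/B4 M3 -> E3/B3 P5 similar
  -> R4 @ bar 2 tick 0 v(0, 1): E3/F3 m2 untreated
  -> R7 @ bar 2 tick 0 v(1,): E4->F3 leap 11st
  -> R1 @ bar 4 tick 0 v(0, 2): C3/C4 P8 -> D3/D4 P8 similar
  -> R3 @ bar 6 tick 0 v(1, 2): C4 above F3
  -> R4 @ bar 6 tick 0 v(0, 1): B2/C4 m2 untreated
  -> R4 @ bar 6 tick 0 v(0, 2): B2/F3 TT untreated
  -> R7 @ bar 6 tick 0 v(2,): E4->F3 leap 11st
  -> R3 @ bar 6 tick 1 v(1, 2): C4 above F3
  -> R3 @ bar 6 tick 2 v(1, 2): C4 above F3
  -> R3 @ bar 6 tick 3 v(1, 2): C4 above F3
  -> R2 @ bar 7 tick 0 v(0, 2): B2/F3 TT -> B3/B4 P8 similar
  -> R7 @ bar 7 tick 0 v(2,): F3->B4 leap 18st
  -> R8 @ bar 7 tick 0 v(0, 2): penult P8 not 3rd/6th
  -> R6 @ bar 8 tick 3 v(0, 2): closes on m3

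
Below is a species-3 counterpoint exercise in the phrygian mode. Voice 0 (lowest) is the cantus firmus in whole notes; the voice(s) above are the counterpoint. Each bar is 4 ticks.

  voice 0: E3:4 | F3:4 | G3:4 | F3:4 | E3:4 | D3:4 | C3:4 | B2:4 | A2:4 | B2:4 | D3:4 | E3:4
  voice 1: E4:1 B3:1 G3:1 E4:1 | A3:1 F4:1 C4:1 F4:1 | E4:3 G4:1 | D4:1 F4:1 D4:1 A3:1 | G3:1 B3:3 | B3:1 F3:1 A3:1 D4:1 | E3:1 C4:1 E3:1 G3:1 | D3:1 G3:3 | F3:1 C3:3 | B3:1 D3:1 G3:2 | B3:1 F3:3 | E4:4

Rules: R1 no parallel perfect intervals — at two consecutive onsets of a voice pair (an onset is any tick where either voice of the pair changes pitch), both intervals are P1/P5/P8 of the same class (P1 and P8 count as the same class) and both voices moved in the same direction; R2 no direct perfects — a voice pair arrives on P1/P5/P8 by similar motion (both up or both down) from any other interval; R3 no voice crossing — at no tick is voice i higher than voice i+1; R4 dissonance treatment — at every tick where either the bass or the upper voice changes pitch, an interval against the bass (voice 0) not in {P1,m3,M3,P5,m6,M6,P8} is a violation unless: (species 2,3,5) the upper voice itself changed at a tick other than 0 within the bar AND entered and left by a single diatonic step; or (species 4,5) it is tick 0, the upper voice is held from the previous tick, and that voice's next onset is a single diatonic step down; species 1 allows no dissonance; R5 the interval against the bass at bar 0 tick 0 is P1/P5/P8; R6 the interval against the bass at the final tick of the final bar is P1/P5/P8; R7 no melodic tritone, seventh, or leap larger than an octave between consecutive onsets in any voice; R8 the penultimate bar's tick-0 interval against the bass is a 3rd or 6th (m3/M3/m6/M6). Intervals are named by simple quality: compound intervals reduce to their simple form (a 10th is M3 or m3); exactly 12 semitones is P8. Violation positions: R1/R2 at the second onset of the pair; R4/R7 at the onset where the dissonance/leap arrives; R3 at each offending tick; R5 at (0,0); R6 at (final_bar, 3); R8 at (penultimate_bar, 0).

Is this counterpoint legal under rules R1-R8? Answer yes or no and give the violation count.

No (7 violations)

bar 0: v0=E3 v1=E4 (P8)
bar 1: v0=F3 v1=A3 (M3)
bar 2: v0=G3 v1=E4 (M6)
bar 3: v0=F3 v1=D4 (M6)
bar 4: v0=E3 v1=G3 (m3)
bar 5: v0=D3 v1=B3 (M6)
bar 6: v0=C3 v1=E3 (M3)
bar 7: v0=B2 v1=D3 (m3)
bar 8: v0=A2 v1=F3 (m6)
bar 9: v0=B2 v1=B3 (P8)
bar 10: v0=D3 v1=B3 (M6)
bar 11: v0=E3 v1=E4 (P8)
  R7 @ bar5.1: B3->F3 leap 6st
  R7 @ bar6.0: D4->E3 leap 10st
  R2 @ bar9.0: A2/C3 m3 -> B2/B3 P8 similar
  R7 @ bar9.0: C3->B3 leap 11st
  R7 @ bar10.1: B3->F3 leap 6st
  R2 @ bar11.0: D3/F3 m3 -> E3/E4 P8 similar
  R7 @ bar11.0: F3->E4 leap 11st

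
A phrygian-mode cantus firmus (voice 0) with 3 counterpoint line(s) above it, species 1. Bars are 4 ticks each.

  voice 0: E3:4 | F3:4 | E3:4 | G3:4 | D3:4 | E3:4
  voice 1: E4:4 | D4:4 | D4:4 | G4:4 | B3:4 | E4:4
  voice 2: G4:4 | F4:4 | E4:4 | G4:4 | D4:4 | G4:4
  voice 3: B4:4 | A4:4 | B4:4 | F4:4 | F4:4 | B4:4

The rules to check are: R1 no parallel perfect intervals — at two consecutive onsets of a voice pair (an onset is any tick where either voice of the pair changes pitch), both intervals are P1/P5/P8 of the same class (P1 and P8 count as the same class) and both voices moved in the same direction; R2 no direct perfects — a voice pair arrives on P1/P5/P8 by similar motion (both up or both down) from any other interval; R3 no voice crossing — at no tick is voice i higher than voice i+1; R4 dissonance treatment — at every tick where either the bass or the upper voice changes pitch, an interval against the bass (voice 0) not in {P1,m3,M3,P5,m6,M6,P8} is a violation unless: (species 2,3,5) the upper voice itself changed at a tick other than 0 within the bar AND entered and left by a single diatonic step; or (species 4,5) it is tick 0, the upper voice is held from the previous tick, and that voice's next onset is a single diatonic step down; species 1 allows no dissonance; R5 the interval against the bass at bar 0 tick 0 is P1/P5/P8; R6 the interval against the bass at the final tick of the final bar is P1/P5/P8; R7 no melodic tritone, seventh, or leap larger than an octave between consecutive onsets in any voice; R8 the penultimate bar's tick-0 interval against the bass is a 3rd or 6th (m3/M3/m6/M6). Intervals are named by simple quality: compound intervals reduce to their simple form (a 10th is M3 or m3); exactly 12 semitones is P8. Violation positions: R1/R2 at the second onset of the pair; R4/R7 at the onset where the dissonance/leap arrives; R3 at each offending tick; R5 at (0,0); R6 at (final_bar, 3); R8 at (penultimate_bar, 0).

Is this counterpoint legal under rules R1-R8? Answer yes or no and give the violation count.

bar 0: v0=E3 v1=E4 v2=G4 v3=B4 (P5)
bar 1: v0=F3 v1=D4 v2=F4 v3=A4 (M3)
bar 2: v0=E3 v1=D4 v2=E4 v3=B4 (P5)
bar 3: v0=G3 v1=G4 v2=G4 v3=F4 (m7)
bar 4: v0=D3 v1=B3 v2=D4 v3=F4 (m3)
bar 5: v0=E3 v1=E4 v2=G4 v3=B4 (P5)
  R5 @ bar0.0: opens on m3
  R1 @ bar1.0: E4/B4 P5 -> D4/A4 P5 similar
  R1 @ bar2.0: F3/F4 P8 -> E3/E4 P8 similar
  R4 @ bar2.0: E3/D4 m7 untreated
  R1 @ bar3.0: E3/E4 P8 -> G3/G4 P8 similar
  R2 @ bar3.0: E3/D4 m7 -> G3/G4 P8 similar
  R2 @ bar3.0: D4/E4 M2 -> G4/G4 P1 similar
  R3 @ bar3.0: G4 above F4
  R4 @ bar3.0: G3/F4 m7 untreated
  R7 @ bar3.0: B4->F4 leap 6st
  R3 @ bar3.1: G4 above F4
  R3 @ bar3.2: G4 above F4
  R3 @ bar3.3: G4 above F4
  R1 @ bar4.0: G3/G4 P8 -> D3/D4 P8 similar
  R8 @ bar4.0: penult P8 not 3rd/6th
  R2 @ bar5.0: D3/B3 M6 -> E3/E4 P8 similar
  R2 @ bar5.0: D3/F4 m3 -> E3/B4 P5 similar
  R2 @ bar5.0: B3/F4 TT -> E4/B4 P5 similar
  R7 @ bar5.0: F4->B4 leap 6st
  R6 @ bar5.3: closes on m3

No (20 violations)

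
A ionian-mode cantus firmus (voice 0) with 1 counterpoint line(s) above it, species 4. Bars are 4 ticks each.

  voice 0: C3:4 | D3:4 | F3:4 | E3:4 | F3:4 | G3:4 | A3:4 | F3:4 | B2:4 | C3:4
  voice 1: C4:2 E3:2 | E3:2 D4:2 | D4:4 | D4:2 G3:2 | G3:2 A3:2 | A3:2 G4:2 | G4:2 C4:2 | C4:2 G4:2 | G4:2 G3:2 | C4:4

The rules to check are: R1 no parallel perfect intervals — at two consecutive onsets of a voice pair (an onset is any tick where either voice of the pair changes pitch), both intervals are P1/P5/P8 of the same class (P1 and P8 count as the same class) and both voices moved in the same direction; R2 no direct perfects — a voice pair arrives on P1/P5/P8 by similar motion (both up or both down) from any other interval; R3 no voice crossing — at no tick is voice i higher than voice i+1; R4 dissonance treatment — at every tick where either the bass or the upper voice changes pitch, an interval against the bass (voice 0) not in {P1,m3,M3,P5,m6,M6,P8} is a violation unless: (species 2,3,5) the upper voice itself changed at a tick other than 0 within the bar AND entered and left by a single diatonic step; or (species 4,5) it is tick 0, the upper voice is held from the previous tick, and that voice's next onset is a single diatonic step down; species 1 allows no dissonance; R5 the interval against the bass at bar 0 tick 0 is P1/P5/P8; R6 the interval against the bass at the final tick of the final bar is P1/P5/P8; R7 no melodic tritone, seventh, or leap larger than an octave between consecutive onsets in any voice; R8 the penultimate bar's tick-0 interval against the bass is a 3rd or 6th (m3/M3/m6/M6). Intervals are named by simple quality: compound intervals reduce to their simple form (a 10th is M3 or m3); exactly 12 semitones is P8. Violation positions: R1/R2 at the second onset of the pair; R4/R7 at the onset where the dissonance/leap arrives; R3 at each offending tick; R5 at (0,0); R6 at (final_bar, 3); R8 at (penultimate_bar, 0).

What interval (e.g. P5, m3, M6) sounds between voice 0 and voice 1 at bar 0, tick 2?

voice 0=C3 voice 1=E3 -> M3

M3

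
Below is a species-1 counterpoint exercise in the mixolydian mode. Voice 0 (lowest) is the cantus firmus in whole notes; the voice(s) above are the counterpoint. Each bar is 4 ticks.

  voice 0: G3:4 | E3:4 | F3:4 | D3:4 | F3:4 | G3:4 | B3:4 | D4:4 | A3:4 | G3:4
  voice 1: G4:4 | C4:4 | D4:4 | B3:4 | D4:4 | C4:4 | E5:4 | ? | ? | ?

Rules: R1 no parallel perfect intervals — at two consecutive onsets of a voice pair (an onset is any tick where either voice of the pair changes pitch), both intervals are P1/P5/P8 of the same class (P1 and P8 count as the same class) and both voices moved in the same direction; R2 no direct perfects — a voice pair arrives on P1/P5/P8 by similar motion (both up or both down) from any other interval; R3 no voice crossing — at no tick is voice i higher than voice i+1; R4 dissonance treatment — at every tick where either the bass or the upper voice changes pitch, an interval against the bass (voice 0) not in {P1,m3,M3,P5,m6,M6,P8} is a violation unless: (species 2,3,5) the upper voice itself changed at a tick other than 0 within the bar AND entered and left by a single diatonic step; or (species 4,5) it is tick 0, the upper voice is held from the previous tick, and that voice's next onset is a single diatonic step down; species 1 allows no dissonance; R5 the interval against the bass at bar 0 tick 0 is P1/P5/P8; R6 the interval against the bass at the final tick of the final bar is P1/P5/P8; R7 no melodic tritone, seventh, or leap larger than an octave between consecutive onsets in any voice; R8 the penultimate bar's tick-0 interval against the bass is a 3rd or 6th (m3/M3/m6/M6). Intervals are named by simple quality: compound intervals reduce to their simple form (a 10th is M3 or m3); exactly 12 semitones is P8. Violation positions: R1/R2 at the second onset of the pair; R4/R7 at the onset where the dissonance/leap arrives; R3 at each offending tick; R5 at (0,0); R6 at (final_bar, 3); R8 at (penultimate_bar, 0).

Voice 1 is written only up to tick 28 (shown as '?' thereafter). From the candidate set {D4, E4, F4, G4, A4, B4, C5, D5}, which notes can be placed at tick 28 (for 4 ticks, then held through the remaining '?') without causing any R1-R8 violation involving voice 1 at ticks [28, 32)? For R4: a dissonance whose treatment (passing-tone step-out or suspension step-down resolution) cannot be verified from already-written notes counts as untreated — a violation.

D4: violates R7
E4: violates R4
F4: violates R7
G4: violates R4
A4: legal
B4: legal
C5: violates R4
D5: legal

{A4, B4, D5}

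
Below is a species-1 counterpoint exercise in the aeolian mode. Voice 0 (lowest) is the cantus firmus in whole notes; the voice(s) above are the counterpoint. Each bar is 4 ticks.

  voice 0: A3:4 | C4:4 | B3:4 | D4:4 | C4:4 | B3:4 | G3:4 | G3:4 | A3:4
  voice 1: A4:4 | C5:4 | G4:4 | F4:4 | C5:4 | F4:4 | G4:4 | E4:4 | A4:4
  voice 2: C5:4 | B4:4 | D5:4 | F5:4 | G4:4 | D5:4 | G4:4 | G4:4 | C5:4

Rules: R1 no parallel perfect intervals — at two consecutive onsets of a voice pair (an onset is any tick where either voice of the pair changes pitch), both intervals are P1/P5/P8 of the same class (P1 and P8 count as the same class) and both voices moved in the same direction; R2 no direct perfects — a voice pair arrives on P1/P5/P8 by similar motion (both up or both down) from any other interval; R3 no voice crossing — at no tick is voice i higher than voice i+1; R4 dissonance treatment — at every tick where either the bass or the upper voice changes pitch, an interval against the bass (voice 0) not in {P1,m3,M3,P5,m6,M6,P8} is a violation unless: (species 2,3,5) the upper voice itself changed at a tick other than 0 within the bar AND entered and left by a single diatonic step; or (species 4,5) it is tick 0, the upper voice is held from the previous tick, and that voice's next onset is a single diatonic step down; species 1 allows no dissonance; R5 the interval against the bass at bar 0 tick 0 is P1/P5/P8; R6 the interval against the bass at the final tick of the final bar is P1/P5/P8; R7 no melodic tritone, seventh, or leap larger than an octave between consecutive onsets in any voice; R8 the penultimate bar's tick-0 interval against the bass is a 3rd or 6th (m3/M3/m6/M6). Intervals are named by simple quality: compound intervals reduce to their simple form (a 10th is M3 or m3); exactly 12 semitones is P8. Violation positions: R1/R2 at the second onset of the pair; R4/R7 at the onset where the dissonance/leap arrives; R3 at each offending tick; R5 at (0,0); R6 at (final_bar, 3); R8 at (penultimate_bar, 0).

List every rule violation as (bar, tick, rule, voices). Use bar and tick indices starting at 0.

(0, 0, R5, (0, 2))
(1, 0, R1, (0, 1))
(1, 0, R3, (1, 2))
(1, 0, R4, (0, 2))
(1, 1, R3, (1, 2))
(1, 2, R3, (1, 2))
(1, 3, R3, (1, 2))
(4, 0, R2, (0, 2))
(4, 0, R3, (1, 2))
(4, 0, R7, (2,))
(4, 1, R3, (1, 2))
(4, 2, R3, (1, 2))
(4, 3, R3, (1, 2))
(5, 0, R4, (0, 1))
(6, 0, R2, (0, 2))
(7, 0, R8, (0, 2))
(8, 0, R2, (0, 1))
(8, 3, R6, (0, 2))

bar 0: v0=A3 v1=A4 v2=C5 downbeat m3
bar 1: v0=C4 v1=C5 v2=B4 downbeat M7
bar 2: v0=B3 v1=G4 v2=D5 downbeat m3
bar 3: v0=D4 v1=F4 v2=F5 downbeat m3
bar 4: v0=C4 v1=C5 v2=G4 downbeat P5
bar 5: v0=B3 v1=F4 v2=D5 downbeat m3
bar 6: v0=G3 v1=G4 v2=G4 downbeat P8
bar 7: v0=G3 v1=E4 v2=G4 downbeat P8
bar 8: v0=A3 v1=A4 v2=C5 downbeat m3
  -> R5 @ bar 0 tick 0 v(0, 2): opens on m3
  -> R1 @ bar 1 tick 0 v(0, 1): A3/A4 P8 -> C4/C5 P8 similar
  -> R3 @ bar 1 tick 0 v(1, 2): C5 above B4
  -> R4 @ bar 1 tick 0 v(0, 2): C4/B4 M7 untreated
  -> R3 @ bar 1 tick 1 v(1, 2): C5 above B4
  -> R3 @ bar 1 tick 2 v(1, 2): C5 above B4
  -> R3 @ bar 1 tick 3 v(1, 2): C5 above B4
  -> R2 @ bar 4 tick 0 v(0, 2): D4/F5 m3 -> C4/G4 P5 similar
  -> R3 @ bar 4 tick 0 v(1, 2): C5 above G4
  -> R7 @ bar 4 tick 0 v(2,): F5->G4 leap 10st
  -> R3 @ bar 4 tick 1 v(1, 2): C5 above G4
  -> R3 @ bar 4 tick 2 v(1, 2): C5 above G4
  -> R3 @ bar 4 tick 3 v(1, 2): C5 above G4
  -> R4 @ bar 5 tick 0 v(0, 1): B3/F4 TT untreated
  -> R2 @ bar 6 tick 0 v(0, 2): B3/D5 m3 -> G3/G4 P8 similar
  -> R8 @ bar 7 tick 0 v(0, 2): penult P8 not 3rd/6th
  -> R2 @ bar 8 tick 0 v(0, 1): G3/E4 M6 -> A3/A4 P8 similar
  -> R6 @ bar 8 tick 3 v(0, 2): closes on m3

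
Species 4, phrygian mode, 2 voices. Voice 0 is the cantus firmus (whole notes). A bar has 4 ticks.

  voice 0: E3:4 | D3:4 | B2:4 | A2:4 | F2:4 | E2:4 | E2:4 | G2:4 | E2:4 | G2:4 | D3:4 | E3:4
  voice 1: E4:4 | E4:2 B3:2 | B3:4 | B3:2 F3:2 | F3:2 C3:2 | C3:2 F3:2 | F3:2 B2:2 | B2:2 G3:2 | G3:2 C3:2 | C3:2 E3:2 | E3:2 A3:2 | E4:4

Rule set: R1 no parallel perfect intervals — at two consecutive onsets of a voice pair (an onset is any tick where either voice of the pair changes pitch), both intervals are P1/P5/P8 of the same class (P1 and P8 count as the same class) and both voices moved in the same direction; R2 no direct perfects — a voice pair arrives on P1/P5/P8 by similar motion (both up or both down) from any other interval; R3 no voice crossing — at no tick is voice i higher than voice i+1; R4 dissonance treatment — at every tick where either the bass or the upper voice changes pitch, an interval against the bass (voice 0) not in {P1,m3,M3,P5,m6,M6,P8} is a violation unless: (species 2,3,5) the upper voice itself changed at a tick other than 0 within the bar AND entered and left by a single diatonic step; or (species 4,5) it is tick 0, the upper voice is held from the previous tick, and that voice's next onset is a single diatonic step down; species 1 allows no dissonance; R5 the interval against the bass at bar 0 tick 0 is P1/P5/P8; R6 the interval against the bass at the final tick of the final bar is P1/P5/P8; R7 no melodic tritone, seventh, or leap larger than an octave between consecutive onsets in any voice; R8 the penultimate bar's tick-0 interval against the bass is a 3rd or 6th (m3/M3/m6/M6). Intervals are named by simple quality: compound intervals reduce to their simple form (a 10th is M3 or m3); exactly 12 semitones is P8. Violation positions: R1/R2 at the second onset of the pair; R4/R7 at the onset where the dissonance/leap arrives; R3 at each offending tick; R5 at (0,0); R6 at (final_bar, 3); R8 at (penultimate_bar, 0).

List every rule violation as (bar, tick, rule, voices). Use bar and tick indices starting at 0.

(1, 0, R4, (0, 1))
(3, 0, R4, (0, 1))
(3, 2, R7, (1,))
(5, 2, R4, (0, 1))
(6, 2, R7, (1,))
(9, 0, R4, (0, 1))
(10, 0, R4, (0, 1))
(10, 0, R8, (0, 1))
(11, 0, R2, (0, 1))

bar 0: v0=E3 v1=E4 downbeat P8
bar 1: v0=D3 v1=E4 downbeat M2
bar 2: v0=B2 v1=B3 downbeat P8
bar 3: v0=A2 v1=B3 downbeat M2
bar 4: v0=F2 v1=F3 downbeat P8
bar 5: v0=E2 v1=C3 downbeat m6
bar 6: v0=E2 v1=F3 downbeat m2
bar 7: v0=G2 v1=B2 downbeat M3
bar 8: v0=E2 v1=G3 downbeat m3
bar 9: v0=G2 v1=C3 downbeat P4
bar 10: v0=D3 v1=E3 downbeat M2
bar 11: v0=E3 v1=E4 downbeat P8
  -> R4 @ bar 1 tick 0 v(0, 1): D3/E4 M2 untreated
  -> R4 @ bar 3 tick 0 v(0, 1): A2/B3 M2 untreated
  -> R7 @ bar 3 tick 2 v(1,): B3->F3 leap 6st
  -> R4 @ bar 5 tick 2 v(0, 1): E2/F3 m2 untreated
  -> R7 @ bar 6 tick 2 v(1,): F3->B2 leap 6st
  -> R4 @ bar 9 tick 0 v(0, 1): G2/C3 P4 untreated
  -> R4 @ bar 10 tick 0 v(0, 1): D3/E3 M2 untreated
  -> R8 @ bar 10 tick 0 v(0, 1): penult M2 not 3rd/6th
  -> R2 @ bar 11 tick 0 v(0, 1): D3/A3 P5 -> E3/E4 P8 similar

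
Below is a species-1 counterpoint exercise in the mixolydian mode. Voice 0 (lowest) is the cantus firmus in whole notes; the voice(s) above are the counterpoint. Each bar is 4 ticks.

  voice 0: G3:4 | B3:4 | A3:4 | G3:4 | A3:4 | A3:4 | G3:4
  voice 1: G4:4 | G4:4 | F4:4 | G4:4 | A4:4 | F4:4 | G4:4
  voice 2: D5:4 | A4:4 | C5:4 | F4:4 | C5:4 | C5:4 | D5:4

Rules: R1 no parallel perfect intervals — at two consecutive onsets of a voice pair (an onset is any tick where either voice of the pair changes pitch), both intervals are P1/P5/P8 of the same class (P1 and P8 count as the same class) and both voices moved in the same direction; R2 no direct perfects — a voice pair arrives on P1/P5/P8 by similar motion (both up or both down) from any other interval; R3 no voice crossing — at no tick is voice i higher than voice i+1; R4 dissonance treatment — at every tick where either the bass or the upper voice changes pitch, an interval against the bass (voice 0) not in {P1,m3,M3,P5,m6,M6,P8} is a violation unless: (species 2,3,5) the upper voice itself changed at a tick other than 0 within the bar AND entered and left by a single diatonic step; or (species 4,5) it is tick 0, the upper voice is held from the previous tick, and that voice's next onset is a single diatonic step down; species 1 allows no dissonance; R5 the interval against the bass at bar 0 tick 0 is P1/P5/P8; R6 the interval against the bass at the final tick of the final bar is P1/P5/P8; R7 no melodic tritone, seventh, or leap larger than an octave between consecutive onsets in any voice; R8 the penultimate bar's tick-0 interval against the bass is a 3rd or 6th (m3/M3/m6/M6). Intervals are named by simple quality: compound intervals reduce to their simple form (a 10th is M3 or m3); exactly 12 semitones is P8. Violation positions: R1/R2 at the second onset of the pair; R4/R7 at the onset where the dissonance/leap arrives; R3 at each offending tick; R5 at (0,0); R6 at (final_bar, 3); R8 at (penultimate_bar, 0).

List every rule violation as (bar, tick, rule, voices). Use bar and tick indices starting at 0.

bar 0: v0=G3 v1=G4 v2=D5 downbeat P5
bar 1: v0=B3 v1=G4 v2=A4 downbeat m7
bar 2: v0=A3 v1=F4 v2=C5 downbeat m3
bar 3: v0=G3 v1=G4 v2=F4 downbeat m7
bar 4: v0=A3 v1=A4 v2=C5 downbeat m3
bar 5: v0=A3 v1=F4 v2=C5 downbeat m3
bar 6: v0=G3 v1=G4 v2=D5 downbeat P5
  -> R4 @ bar 1 tick 0 v(0, 2): B3/A4 m7 untreated
  -> R3 @ bar 3 tick 0 v(1, 2): G4 above F4
  -> R4 @ bar 3 tick 0 v(0, 2): G3/F4 m7 untreated
  -> R3 @ bar 3 tick 1 v(1, 2): G4 above F4
  -> R3 @ bar 3 tick 2 v(1, 2): G4 above F4
  -> R3 @ bar 3 tick 3 v(1, 2): G4 above F4
  -> R1 @ bar 4 tick 0 v(0, 1): G3/G4 P8 -> A3/A4 P8 similar
  -> R1 @ bar 6 tick 0 v(1, 2): F4/C5 P5 -> G4/D5 P5 similar

(1, 0, R4, (0, 2))
(3, 0, R3, (1, 2))
(3, 0, R4, (0, 2))
(3, 1, R3, (1, 2))
(3, 2, R3, (1, 2))
(3, 3, R3, (1, 2))
(4, 0, R1, (0, 1))
(6, 0, R1, (1, 2))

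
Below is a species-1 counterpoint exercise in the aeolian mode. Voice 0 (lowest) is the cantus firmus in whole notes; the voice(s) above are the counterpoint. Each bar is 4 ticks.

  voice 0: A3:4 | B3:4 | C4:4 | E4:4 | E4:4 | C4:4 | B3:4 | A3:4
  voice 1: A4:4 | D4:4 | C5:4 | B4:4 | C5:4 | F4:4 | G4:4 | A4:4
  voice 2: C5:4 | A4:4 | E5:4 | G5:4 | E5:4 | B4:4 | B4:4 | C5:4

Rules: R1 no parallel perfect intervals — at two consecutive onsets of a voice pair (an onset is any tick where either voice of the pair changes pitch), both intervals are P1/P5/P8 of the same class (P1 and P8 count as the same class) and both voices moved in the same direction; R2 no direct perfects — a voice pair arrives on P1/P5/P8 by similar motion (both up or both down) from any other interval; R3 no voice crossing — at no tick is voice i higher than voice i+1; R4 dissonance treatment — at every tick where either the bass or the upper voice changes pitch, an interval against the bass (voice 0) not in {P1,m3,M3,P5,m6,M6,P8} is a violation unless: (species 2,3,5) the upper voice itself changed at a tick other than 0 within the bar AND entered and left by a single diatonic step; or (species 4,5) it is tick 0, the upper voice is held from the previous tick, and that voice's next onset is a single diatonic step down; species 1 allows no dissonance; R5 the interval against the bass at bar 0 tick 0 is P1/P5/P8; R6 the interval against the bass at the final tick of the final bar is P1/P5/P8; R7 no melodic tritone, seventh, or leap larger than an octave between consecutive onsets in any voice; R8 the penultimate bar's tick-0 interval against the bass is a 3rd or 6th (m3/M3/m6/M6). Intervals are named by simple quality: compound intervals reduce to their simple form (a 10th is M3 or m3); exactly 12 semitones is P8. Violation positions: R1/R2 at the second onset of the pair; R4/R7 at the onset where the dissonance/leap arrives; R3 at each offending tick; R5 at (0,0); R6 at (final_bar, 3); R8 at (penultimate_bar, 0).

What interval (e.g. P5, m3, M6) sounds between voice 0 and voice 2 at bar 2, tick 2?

voice 0=C4 voice 2=E5 -> M3

M3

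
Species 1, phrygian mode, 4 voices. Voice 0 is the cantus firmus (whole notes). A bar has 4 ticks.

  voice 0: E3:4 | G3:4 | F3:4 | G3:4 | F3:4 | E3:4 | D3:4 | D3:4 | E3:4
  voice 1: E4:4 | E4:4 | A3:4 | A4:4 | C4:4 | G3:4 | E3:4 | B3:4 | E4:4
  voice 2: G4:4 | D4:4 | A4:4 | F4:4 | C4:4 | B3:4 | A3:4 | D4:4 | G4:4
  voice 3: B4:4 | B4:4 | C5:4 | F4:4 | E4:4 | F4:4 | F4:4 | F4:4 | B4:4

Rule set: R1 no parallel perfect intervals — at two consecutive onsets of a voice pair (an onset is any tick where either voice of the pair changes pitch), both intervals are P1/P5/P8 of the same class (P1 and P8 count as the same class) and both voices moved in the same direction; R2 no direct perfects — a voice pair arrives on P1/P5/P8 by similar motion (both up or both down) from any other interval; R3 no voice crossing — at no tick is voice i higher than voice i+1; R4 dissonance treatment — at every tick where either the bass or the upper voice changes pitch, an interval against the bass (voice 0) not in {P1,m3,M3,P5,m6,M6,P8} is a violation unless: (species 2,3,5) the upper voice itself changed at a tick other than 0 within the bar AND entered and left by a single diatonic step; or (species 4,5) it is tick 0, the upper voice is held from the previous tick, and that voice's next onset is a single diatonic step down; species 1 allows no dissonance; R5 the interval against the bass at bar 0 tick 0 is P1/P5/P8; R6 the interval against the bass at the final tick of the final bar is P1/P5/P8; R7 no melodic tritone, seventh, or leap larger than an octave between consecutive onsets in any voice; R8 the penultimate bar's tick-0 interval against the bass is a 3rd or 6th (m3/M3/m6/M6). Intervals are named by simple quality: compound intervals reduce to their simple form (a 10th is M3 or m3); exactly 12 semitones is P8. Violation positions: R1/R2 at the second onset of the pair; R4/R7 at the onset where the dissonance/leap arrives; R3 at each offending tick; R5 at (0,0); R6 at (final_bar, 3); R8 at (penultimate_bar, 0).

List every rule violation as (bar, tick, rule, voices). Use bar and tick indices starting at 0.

bar 0: v0=E3 v1=E4 v2=G4 v3=B4 downbeat P5
bar 1: v0=G3 v1=E4 v2=D4 v3=B4 downbeat M3
bar 2: v0=F3 v1=A3 v2=A4 v3=C5 downbeat P5
bar 3: v0=G3 v1=A4 v2=F4 v3=F4 downbeat m7
bar 4: v0=F3 v1=C4 v2=C4 v3=E4 downbeat M7
bar 5: v0=E3 v1=G3 v2=B3 v3=F4 downbeat m2
bar 6: v0=D3 v1=E3 v2=A3 v3=F4 downbeat m3
bar 7: v0=D3 v1=B3 v2=D4 v3=F4 downbeat m3
bar 8: v0=E3 v1=E4 v2=G4 v3=B4 downbeat P5
  -> R5 @ bar 0 tick 0 v(0, 2): opens on m3
  -> R3 @ bar 1 tick 0 v(1, 2): E4 above D4
  -> R3 @ bar 1 tick 1 v(1, 2): E4 above D4
  -> R3 @ bar 1 tick 2 v(1, 2): E4 above D4
  -> R3 @ bar 1 tick 3 v(1, 2): E4 above D4
  -> R2 @ bar 3 tick 0 v(2, 3): A4/C5 m3 -> F4/F4 P1 similar
  -> R3 @ bar 3 tick 0 v(1, 2): A4 above F4
  -> R4 @ bar 3 tick 0 v(0, 1): G3/A4 M2 untreated
  -> R4 @ bar 3 tick 0 v(0, 2): G3/F4 m7 untreated
  -> R4 @ bar 3 tick 0 v(0, 3): G3/F4 m7 untreated
  -> R3 @ bar 3 tick 1 v(1, 2): A4 above F4
  -> R3 @ bar 3 tick 2 v(1, 2): A4 above F4
  -> R3 @ bar 3 tick 3 v(1, 2): A4 above F4
  -> R2 @ bar 4 tick 0 v(0, 1): G3/A4 M2 -> F3/C4 P5 similar
  -> R2 @ bar 4 tick 0 v(0, 2): G3/F4 m7 -> F3/C4 P5 similar
  -> R2 @ bar 4 tick 0 v(1, 2): A4/F4 M3 -> C4/C4 P1 similar
  -> R4 @ bar 4 tick 0 v(0, 3): F3/E4 M7 untreated
  -> R1 @ bar 5 tick 0 v(0, 2): F3/C4 P5 -> E3/B3 P5 similar
  -> R4 @ bar 5 tick 0 v(0, 3): E3/F4 m2 untreated
  -> R1 @ bar 6 tick 0 v(0, 2): E3/B3 P5 -> D3/A3 P5 similar
  -> R4 @ bar 6 tick 0 v(0, 1): D3/E3 M2 untreated
  -> R8 @ bar 7 tick 0 v(0, 2): penult P8 not 3rd/6th
  -> R2 @ bar 8 tick 0 v(0, 1): D3/B3 M6 -> E3/E4 P8 similar
  -> R2 @ bar 8 tick 0 v(0, 3): D3/F4 m3 -> E3/B4 P5 similar
  -> R2 @ bar 8 tick 0 v(1, 3): B3/F4 TT -> E4/B4 P5 similar
  -> R7 @ bar 8 tick 0 v(3,): F4->B4 leap 6st
  -> R6 @ bar 8 tick 3 v(0, 2): closes on m3

(0, 0, R5, (0, 2))
(1, 0, R3, (1, 2))
(1, 1, R3, (1, 2))
(1, 2, R3, (1, 2))
(1, 3, R3, (1, 2))
(3, 0, R2, (2, 3))
(3, 0, R3, (1, 2))
(3, 0, R4, (0, 1))
(3, 0, R4, (0, 2))
(3, 0, R4, (0, 3))
(3, 1, R3, (1, 2))
(3, 2, R3, (1, 2))
(3, 3, R3, (1, 2))
(4, 0, R2, (0, 1))
(4, 0, R2, (0, 2))
(4, 0, R2, (1, 2))
(4, 0, R4, (0, 3))
(5, 0, R1, (0, 2))
(5, 0, R4, (0, 3))
(6, 0, R1, (0, 2))
(6, 0, R4, (0, 1))
(7, 0, R8, (0, 2))
(8, 0, R2, (0, 1))
(8, 0, R2, (0, 3))
(8, 0, R2, (1, 3))
(8, 0, R7, (3,))
(8, 3, R6, (0, 2))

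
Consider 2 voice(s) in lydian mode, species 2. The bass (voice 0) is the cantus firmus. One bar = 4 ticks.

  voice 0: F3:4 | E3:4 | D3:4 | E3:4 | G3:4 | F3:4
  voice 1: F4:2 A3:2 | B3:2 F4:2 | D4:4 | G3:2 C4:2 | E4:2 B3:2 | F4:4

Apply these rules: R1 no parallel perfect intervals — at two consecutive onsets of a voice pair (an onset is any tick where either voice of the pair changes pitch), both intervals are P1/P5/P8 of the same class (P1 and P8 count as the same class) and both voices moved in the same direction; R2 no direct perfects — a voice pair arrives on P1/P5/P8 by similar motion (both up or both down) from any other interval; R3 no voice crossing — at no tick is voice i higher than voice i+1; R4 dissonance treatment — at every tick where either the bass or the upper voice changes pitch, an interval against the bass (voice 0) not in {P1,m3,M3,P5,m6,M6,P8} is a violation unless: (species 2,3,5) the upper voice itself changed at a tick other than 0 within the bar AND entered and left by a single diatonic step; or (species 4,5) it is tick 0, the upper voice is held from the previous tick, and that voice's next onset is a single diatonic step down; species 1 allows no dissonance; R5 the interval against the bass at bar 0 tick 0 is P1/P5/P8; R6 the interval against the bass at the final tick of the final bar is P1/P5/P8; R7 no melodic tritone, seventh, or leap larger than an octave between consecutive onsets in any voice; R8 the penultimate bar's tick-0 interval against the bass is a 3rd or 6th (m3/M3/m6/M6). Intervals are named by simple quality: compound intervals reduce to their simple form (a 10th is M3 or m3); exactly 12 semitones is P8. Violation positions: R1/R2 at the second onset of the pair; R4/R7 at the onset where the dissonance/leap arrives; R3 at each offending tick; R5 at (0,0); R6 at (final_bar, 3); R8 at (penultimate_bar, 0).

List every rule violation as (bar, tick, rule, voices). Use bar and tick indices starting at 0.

bar 0: v0=F3 v1=F4 downbeat P8
bar 1: v0=E3 v1=B3 downbeat P5
bar 2: v0=D3 v1=D4 downbeat P8
bar 3: v0=E3 v1=G3 downbeat m3
bar 4: v0=G3 v1=E4 downbeat M6
bar 5: v0=F3 v1=F4 downbeat P8
  -> R4 @ bar 1 tick 2 v(0, 1): E3/F4 m2 untreated
  -> R7 @ bar 1 tick 2 v(1,): B3->F4 leap 6st
  -> R2 @ bar 2 tick 0 v(0, 1): E3/F4 m2 -> D3/D4 P8 similar
  -> R7 @ bar 5 tick 0 v(1,): B3->F4 leap 6st

(1, 2, R4, (0, 1))
(1, 2, R7, (1,))
(2, 0, R2, (0, 1))
(5, 0, R7, (1,))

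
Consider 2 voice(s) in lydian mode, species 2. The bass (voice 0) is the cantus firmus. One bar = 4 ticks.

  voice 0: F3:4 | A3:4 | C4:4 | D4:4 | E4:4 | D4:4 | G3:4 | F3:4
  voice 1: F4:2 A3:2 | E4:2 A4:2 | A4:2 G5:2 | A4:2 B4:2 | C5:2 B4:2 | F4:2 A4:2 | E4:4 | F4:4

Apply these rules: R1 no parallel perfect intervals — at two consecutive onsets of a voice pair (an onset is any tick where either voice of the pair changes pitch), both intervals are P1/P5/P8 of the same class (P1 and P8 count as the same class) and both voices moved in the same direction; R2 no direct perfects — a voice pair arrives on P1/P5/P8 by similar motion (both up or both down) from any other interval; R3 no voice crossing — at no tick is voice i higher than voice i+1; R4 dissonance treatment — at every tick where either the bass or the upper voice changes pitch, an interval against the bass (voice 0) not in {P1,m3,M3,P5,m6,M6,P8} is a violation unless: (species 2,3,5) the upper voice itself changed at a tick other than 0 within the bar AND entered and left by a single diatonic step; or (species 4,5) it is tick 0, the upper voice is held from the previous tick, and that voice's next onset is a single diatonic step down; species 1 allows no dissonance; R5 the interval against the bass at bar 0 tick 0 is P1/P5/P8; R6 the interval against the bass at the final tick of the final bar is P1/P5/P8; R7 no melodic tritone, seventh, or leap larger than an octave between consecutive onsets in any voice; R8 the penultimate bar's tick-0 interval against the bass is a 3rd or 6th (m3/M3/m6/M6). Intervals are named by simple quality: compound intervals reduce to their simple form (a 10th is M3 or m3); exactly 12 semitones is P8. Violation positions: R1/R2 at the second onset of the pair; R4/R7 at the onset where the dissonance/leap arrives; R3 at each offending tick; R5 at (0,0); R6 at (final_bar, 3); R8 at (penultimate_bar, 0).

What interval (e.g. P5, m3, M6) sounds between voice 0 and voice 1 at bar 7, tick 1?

P8

voice 0=F3 voice 1=F4 -> P8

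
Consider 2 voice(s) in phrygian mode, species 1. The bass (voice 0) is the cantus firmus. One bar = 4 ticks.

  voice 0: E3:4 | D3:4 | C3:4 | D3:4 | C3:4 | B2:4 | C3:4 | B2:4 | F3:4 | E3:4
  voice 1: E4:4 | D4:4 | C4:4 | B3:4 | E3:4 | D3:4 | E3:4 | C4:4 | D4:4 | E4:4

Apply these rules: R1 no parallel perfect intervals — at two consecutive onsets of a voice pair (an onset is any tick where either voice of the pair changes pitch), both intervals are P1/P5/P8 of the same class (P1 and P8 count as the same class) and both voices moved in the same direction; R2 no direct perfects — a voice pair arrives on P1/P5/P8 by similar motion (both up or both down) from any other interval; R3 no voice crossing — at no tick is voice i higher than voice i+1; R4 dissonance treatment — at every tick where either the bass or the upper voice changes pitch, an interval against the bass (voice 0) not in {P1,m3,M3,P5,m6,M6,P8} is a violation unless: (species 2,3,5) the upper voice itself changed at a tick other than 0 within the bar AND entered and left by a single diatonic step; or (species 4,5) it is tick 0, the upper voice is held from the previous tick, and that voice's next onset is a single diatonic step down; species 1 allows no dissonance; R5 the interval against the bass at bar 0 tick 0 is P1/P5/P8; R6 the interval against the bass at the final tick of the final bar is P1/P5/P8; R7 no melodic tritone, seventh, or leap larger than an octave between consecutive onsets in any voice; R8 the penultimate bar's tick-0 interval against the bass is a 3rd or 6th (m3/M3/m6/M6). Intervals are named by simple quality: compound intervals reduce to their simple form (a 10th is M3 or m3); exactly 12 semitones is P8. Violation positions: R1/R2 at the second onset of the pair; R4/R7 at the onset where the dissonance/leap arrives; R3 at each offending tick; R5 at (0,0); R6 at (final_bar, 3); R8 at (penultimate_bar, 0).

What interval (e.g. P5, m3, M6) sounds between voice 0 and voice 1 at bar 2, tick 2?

voice 0=C3 voice 1=C4 -> P8

P8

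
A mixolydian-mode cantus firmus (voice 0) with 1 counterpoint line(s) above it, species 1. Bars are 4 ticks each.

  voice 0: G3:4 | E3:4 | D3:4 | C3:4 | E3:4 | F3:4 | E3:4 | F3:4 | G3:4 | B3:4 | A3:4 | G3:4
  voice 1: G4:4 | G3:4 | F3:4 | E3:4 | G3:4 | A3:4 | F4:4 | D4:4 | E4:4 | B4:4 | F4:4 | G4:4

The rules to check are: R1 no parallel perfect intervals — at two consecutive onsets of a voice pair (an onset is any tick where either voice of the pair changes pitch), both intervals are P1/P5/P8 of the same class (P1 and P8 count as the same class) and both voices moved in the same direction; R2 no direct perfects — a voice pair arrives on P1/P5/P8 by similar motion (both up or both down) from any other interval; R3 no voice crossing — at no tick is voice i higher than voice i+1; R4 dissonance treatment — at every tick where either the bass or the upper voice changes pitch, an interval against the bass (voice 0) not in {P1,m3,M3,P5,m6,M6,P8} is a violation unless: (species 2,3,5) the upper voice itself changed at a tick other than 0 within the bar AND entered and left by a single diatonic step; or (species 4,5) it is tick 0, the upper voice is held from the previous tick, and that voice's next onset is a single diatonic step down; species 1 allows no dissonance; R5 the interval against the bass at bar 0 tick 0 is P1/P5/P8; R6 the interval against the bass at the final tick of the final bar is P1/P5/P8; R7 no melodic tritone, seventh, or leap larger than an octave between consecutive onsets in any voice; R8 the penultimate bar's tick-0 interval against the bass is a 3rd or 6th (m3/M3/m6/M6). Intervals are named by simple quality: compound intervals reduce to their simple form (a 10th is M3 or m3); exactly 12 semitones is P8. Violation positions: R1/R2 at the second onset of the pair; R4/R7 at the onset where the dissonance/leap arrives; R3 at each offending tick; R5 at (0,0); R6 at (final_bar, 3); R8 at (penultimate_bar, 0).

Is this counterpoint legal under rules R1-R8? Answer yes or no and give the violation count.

No (3 violations)

bar 0: v0=G3 v1=G4 (P8)
bar 1: v0=E3 v1=G3 (m3)
bar 2: v0=D3 v1=F3 (m3)
bar 3: v0=C3 v1=E3 (M3)
bar 4: v0=E3 v1=G3 (m3)
bar 5: v0=F3 v1=A3 (M3)
bar 6: v0=E3 v1=F4 (m2)
bar 7: v0=F3 v1=D4 (M6)
bar 8: v0=G3 v1=E4 (M6)
bar 9: v0=B3 v1=B4 (P8)
bar 10: v0=A3 v1=F4 (m6)
bar 11: v0=G3 v1=G4 (P8)
  R4 @ bar6.0: E3/F4 m2 untreated
  R2 @ bar9.0: G3/E4 M6 -> B3/B4 P8 similar
  R7 @ bar10.0: B4->F4 leap 6st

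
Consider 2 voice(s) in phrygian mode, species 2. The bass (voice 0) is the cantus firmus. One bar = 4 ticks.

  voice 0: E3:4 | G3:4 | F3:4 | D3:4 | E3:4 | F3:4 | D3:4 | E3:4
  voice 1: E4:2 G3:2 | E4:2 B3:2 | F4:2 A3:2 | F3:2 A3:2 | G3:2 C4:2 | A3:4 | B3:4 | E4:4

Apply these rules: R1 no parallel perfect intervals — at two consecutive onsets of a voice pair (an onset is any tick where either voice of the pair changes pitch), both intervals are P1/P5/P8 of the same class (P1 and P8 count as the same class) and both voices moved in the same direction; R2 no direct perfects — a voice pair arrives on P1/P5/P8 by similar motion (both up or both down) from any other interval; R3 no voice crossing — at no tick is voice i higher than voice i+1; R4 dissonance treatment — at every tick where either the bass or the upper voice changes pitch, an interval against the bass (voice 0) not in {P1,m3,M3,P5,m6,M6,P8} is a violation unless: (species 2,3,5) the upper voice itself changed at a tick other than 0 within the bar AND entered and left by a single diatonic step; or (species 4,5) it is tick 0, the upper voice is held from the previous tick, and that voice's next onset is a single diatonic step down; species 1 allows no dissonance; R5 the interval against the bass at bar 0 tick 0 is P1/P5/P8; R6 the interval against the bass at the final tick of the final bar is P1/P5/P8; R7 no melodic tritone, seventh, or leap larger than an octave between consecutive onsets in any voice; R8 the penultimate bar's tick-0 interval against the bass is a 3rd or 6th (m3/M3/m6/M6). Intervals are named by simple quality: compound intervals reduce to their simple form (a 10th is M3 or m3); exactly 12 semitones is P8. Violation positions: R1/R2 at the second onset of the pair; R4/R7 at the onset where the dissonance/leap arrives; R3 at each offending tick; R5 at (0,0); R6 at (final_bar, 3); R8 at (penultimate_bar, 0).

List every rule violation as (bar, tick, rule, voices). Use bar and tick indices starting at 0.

bar 0: v0=E3 v1=E4 downbeat P8
bar 1: v0=G3 v1=E4 downbeat M6
bar 2: v0=F3 v1=F4 downbeat P8
bar 3: v0=D3 v1=F3 downbeat m3
bar 4: v0=E3 v1=G3 downbeat m3
bar 5: v0=F3 v1=A3 downbeat M3
bar 6: v0=D3 v1=B3 downbeat M6
bar 7: v0=E3 v1=E4 downbeat P8
  -> R7 @ bar 2 tick 0 v(1,): B3->F4 leap 6st
  -> R2 @ bar 7 tick 0 v(0, 1): D3/B3 M6 -> E3/E4 P8 similar

(2, 0, R7, (1,))
(7, 0, R2, (0, 1))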